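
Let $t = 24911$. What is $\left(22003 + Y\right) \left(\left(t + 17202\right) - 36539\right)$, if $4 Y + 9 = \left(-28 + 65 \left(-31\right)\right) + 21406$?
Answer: $149614521$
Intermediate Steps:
$Y = \frac{9677}{2}$ ($Y = - \frac{9}{4} + \frac{\left(-28 + 65 \left(-31\right)\right) + 21406}{4} = - \frac{9}{4} + \frac{\left(-28 - 2015\right) + 21406}{4} = - \frac{9}{4} + \frac{-2043 + 21406}{4} = - \frac{9}{4} + \frac{1}{4} \cdot 19363 = - \frac{9}{4} + \frac{19363}{4} = \frac{9677}{2} \approx 4838.5$)
$\left(22003 + Y\right) \left(\left(t + 17202\right) - 36539\right) = \left(22003 + \frac{9677}{2}\right) \left(\left(24911 + 17202\right) - 36539\right) = \frac{53683 \left(42113 - 36539\right)}{2} = \frac{53683}{2} \cdot 5574 = 149614521$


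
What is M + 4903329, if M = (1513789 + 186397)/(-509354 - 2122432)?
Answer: 6452255457704/1315893 ≈ 4.9033e+6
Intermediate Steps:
M = -850093/1315893 (M = 1700186/(-2631786) = 1700186*(-1/2631786) = -850093/1315893 ≈ -0.64602)
M + 4903329 = -850093/1315893 + 4903329 = 6452255457704/1315893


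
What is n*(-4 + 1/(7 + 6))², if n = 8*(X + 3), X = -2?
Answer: 20808/169 ≈ 123.12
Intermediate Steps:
n = 8 (n = 8*(-2 + 3) = 8*1 = 8)
n*(-4 + 1/(7 + 6))² = 8*(-4 + 1/(7 + 6))² = 8*(-4 + 1/13)² = 8*(-51/13)² = 8*(2601/169) = 20808/169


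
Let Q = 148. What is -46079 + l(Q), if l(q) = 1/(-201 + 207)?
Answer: -276473/6 ≈ -46079.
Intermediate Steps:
l(q) = ⅙ (l(q) = 1/6 = ⅙)
-46079 + l(Q) = -46079 + ⅙ = -276473/6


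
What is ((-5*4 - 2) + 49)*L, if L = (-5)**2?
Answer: 675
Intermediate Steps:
L = 25
((-5*4 - 2) + 49)*L = ((-5*4 - 2) + 49)*25 = ((-20 - 2) + 49)*25 = (-22 + 49)*25 = 27*25 = 675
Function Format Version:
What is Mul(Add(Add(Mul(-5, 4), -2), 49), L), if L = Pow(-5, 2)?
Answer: 675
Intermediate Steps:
L = 25
Mul(Add(Add(Mul(-5, 4), -2), 49), L) = Mul(Add(Add(Mul(-5, 4), -2), 49), 25) = Mul(Add(Add(-20, -2), 49), 25) = Mul(Add(-22, 49), 25) = Mul(27, 25) = 675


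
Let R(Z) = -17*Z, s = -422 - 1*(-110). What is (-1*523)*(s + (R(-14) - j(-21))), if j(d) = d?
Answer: 27719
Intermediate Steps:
s = -312 (s = -422 + 110 = -312)
(-1*523)*(s + (R(-14) - j(-21))) = (-1*523)*(-312 + (-17*(-14) - 1*(-21))) = -523*(-312 + (238 + 21)) = -523*(-312 + 259) = -523*(-53) = 27719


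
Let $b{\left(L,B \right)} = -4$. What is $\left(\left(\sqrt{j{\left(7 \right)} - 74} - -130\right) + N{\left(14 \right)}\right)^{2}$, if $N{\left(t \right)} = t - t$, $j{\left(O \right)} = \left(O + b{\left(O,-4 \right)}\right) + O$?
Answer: $16836 + 2080 i \approx 16836.0 + 2080.0 i$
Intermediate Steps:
$j{\left(O \right)} = -4 + 2 O$ ($j{\left(O \right)} = \left(O - 4\right) + O = \left(-4 + O\right) + O = -4 + 2 O$)
$N{\left(t \right)} = 0$
$\left(\left(\sqrt{j{\left(7 \right)} - 74} - -130\right) + N{\left(14 \right)}\right)^{2} = \left(\left(\sqrt{\left(-4 + 2 \cdot 7\right) - 74} - -130\right) + 0\right)^{2} = \left(\left(\sqrt{\left(-4 + 14\right) - 74} + 130\right) + 0\right)^{2} = \left(\left(\sqrt{10 - 74} + 130\right) + 0\right)^{2} = \left(\left(\sqrt{-64} + 130\right) + 0\right)^{2} = \left(\left(8 i + 130\right) + 0\right)^{2} = \left(\left(130 + 8 i\right) + 0\right)^{2} = \left(130 + 8 i\right)^{2}$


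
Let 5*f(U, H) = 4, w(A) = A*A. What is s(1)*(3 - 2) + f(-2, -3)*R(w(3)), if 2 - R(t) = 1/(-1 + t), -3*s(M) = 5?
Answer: -⅙ ≈ -0.16667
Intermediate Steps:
w(A) = A²
s(M) = -5/3 (s(M) = -⅓*5 = -5/3)
f(U, H) = ⅘ (f(U, H) = (⅕)*4 = ⅘)
R(t) = 2 - 1/(-1 + t)
s(1)*(3 - 2) + f(-2, -3)*R(w(3)) = -5*(3 - 2)/3 + 4*((-3 + 2*3²)/(-1 + 3²))/5 = -5/3*1 + 4*((-3 + 2*9)/(-1 + 9))/5 = -5/3 + 4*((-3 + 18)/8)/5 = -5/3 + 4*((⅛)*15)/5 = -5/3 + (⅘)*(15/8) = -5/3 + 3/2 = -⅙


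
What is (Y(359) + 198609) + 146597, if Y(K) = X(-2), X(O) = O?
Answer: 345204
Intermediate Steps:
Y(K) = -2
(Y(359) + 198609) + 146597 = (-2 + 198609) + 146597 = 198607 + 146597 = 345204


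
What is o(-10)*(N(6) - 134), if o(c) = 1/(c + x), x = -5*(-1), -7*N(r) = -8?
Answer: 186/7 ≈ 26.571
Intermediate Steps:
N(r) = 8/7 (N(r) = -1/7*(-8) = 8/7)
x = 5
o(c) = 1/(5 + c) (o(c) = 1/(c + 5) = 1/(5 + c))
o(-10)*(N(6) - 134) = (8/7 - 134)/(5 - 10) = -930/7/(-5) = -1/5*(-930/7) = 186/7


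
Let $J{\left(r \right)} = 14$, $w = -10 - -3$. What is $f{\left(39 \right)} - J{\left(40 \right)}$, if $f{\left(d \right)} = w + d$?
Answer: $18$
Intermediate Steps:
$w = -7$ ($w = -10 + 3 = -7$)
$f{\left(d \right)} = -7 + d$
$f{\left(39 \right)} - J{\left(40 \right)} = \left(-7 + 39\right) - 14 = 32 - 14 = 18$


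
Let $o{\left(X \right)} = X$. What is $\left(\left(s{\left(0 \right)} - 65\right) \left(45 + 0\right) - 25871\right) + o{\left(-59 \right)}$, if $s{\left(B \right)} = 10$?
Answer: $-28405$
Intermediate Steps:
$\left(\left(s{\left(0 \right)} - 65\right) \left(45 + 0\right) - 25871\right) + o{\left(-59 \right)} = \left(\left(10 - 65\right) \left(45 + 0\right) - 25871\right) - 59 = \left(\left(-55\right) 45 - 25871\right) - 59 = \left(-2475 - 25871\right) - 59 = -28346 - 59 = -28405$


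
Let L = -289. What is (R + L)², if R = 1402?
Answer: 1238769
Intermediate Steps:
(R + L)² = (1402 - 289)² = 1113² = 1238769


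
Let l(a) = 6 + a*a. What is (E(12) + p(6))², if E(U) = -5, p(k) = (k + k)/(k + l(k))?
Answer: 361/16 ≈ 22.563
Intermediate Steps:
l(a) = 6 + a²
p(k) = 2*k/(6 + k + k²) (p(k) = (k + k)/(k + (6 + k²)) = (2*k)/(6 + k + k²) = 2*k/(6 + k + k²))
(E(12) + p(6))² = (-5 + 2*6/(6 + 6 + 6²))² = (-5 + 2*6/(6 + 6 + 36))² = (-5 + 2*6/48)² = (-5 + 2*6*(1/48))² = (-5 + ¼)² = (-19/4)² = 361/16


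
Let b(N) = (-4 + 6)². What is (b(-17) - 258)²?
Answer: 64516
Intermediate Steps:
b(N) = 4 (b(N) = 2² = 4)
(b(-17) - 258)² = (4 - 258)² = (-254)² = 64516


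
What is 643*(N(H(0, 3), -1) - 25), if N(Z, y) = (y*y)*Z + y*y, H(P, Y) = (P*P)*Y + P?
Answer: -15432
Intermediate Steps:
H(P, Y) = P + Y*P**2 (H(P, Y) = P**2*Y + P = Y*P**2 + P = P + Y*P**2)
N(Z, y) = y**2 + Z*y**2 (N(Z, y) = y**2*Z + y**2 = Z*y**2 + y**2 = y**2 + Z*y**2)
643*(N(H(0, 3), -1) - 25) = 643*((-1)**2*(1 + 0*(1 + 0*3)) - 25) = 643*(1*(1 + 0*(1 + 0)) - 25) = 643*(1*(1 + 0*1) - 25) = 643*(1*(1 + 0) - 25) = 643*(1*1 - 25) = 643*(1 - 25) = 643*(-24) = -15432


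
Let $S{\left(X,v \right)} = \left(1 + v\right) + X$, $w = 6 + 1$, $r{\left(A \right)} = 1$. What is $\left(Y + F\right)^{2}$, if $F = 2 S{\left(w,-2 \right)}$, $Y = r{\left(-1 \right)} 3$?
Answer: $225$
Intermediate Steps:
$w = 7$
$S{\left(X,v \right)} = 1 + X + v$
$Y = 3$ ($Y = 1 \cdot 3 = 3$)
$F = 12$ ($F = 2 \left(1 + 7 - 2\right) = 2 \cdot 6 = 12$)
$\left(Y + F\right)^{2} = \left(3 + 12\right)^{2} = 15^{2} = 225$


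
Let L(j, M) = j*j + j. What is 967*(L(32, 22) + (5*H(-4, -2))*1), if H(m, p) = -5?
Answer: 996977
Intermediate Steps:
L(j, M) = j + j² (L(j, M) = j² + j = j + j²)
967*(L(32, 22) + (5*H(-4, -2))*1) = 967*(32*(1 + 32) + (5*(-5))*1) = 967*(32*33 - 25*1) = 967*(1056 - 25) = 967*1031 = 996977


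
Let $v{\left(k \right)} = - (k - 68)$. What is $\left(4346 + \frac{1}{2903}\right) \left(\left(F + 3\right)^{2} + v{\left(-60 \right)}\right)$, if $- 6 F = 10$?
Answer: $\frac{14736000752}{26127} \approx 5.6401 \cdot 10^{5}$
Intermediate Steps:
$F = - \frac{5}{3}$ ($F = \left(- \frac{1}{6}\right) 10 = - \frac{5}{3} \approx -1.6667$)
$v{\left(k \right)} = 68 - k$ ($v{\left(k \right)} = - (-68 + k) = 68 - k$)
$\left(4346 + \frac{1}{2903}\right) \left(\left(F + 3\right)^{2} + v{\left(-60 \right)}\right) = \left(4346 + \frac{1}{2903}\right) \left(\left(- \frac{5}{3} + 3\right)^{2} + \left(68 - -60\right)\right) = \left(4346 + \frac{1}{2903}\right) \left(\left(\frac{4}{3}\right)^{2} + \left(68 + 60\right)\right) = \frac{12616439 \left(\frac{16}{9} + 128\right)}{2903} = \frac{12616439}{2903} \cdot \frac{1168}{9} = \frac{14736000752}{26127}$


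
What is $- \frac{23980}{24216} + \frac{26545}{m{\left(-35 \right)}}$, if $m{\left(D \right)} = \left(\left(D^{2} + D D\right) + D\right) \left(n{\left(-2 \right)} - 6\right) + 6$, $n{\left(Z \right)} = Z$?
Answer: $- \frac{23040905}{9743913} \approx -2.3646$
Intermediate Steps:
$m{\left(D \right)} = 6 - 16 D^{2} - 8 D$ ($m{\left(D \right)} = \left(\left(D^{2} + D D\right) + D\right) \left(-2 - 6\right) + 6 = \left(\left(D^{2} + D^{2}\right) + D\right) \left(-2 - 6\right) + 6 = \left(2 D^{2} + D\right) \left(-8\right) + 6 = \left(D + 2 D^{2}\right) \left(-8\right) + 6 = \left(- 16 D^{2} - 8 D\right) + 6 = 6 - 16 D^{2} - 8 D$)
$- \frac{23980}{24216} + \frac{26545}{m{\left(-35 \right)}} = - \frac{23980}{24216} + \frac{26545}{6 - 16 \left(-35\right)^{2} - -280} = \left(-23980\right) \frac{1}{24216} + \frac{26545}{6 - 19600 + 280} = - \frac{5995}{6054} + \frac{26545}{6 - 19600 + 280} = - \frac{5995}{6054} + \frac{26545}{-19314} = - \frac{5995}{6054} + 26545 \left(- \frac{1}{19314}\right) = - \frac{5995}{6054} - \frac{26545}{19314} = - \frac{23040905}{9743913}$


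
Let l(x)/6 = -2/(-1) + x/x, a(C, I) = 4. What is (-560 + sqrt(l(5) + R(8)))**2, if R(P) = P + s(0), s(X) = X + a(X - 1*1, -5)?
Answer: (560 - sqrt(30))**2 ≈ 3.0750e+5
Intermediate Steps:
l(x) = 18 (l(x) = 6*(-2/(-1) + x/x) = 6*(-2*(-1) + 1) = 6*(2 + 1) = 6*3 = 18)
s(X) = 4 + X (s(X) = X + 4 = 4 + X)
R(P) = 4 + P (R(P) = P + (4 + 0) = P + 4 = 4 + P)
(-560 + sqrt(l(5) + R(8)))**2 = (-560 + sqrt(18 + (4 + 8)))**2 = (-560 + sqrt(18 + 12))**2 = (-560 + sqrt(30))**2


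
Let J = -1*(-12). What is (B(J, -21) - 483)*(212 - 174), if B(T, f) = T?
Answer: -17898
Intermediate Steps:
J = 12
(B(J, -21) - 483)*(212 - 174) = (12 - 483)*(212 - 174) = -471*38 = -17898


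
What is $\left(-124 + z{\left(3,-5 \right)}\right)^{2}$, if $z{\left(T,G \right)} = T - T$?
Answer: $15376$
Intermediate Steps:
$z{\left(T,G \right)} = 0$
$\left(-124 + z{\left(3,-5 \right)}\right)^{2} = \left(-124 + 0\right)^{2} = \left(-124\right)^{2} = 15376$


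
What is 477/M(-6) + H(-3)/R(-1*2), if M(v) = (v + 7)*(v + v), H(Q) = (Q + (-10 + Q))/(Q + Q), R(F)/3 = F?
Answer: -1447/36 ≈ -40.194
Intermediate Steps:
R(F) = 3*F
H(Q) = (-10 + 2*Q)/(2*Q) (H(Q) = (-10 + 2*Q)/((2*Q)) = (-10 + 2*Q)*(1/(2*Q)) = (-10 + 2*Q)/(2*Q))
M(v) = 2*v*(7 + v) (M(v) = (7 + v)*(2*v) = 2*v*(7 + v))
477/M(-6) + H(-3)/R(-1*2) = 477/((2*(-6)*(7 - 6))) + ((-5 - 3)/(-3))/((3*(-1*2))) = 477/((2*(-6)*1)) + (-⅓*(-8))/((3*(-2))) = 477/(-12) + (8/3)/(-6) = 477*(-1/12) + (8/3)*(-⅙) = -159/4 - 4/9 = -1447/36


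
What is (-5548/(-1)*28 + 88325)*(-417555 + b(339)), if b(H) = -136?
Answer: -101778348279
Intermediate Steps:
(-5548/(-1)*28 + 88325)*(-417555 + b(339)) = (-5548/(-1)*28 + 88325)*(-417555 - 136) = (-5548*(-1)*28 + 88325)*(-417691) = (-73*(-76)*28 + 88325)*(-417691) = (5548*28 + 88325)*(-417691) = (155344 + 88325)*(-417691) = 243669*(-417691) = -101778348279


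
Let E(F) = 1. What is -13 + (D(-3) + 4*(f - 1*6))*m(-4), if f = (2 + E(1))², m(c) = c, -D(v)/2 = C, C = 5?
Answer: -21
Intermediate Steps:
D(v) = -10 (D(v) = -2*5 = -10)
f = 9 (f = (2 + 1)² = 3² = 9)
-13 + (D(-3) + 4*(f - 1*6))*m(-4) = -13 + (-10 + 4*(9 - 1*6))*(-4) = -13 + (-10 + 4*(9 - 6))*(-4) = -13 + (-10 + 4*3)*(-4) = -13 + (-10 + 12)*(-4) = -13 + 2*(-4) = -13 - 8 = -21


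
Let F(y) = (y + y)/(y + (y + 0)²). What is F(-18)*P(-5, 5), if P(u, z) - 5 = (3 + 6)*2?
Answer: -46/17 ≈ -2.7059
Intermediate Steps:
P(u, z) = 23 (P(u, z) = 5 + (3 + 6)*2 = 5 + 9*2 = 5 + 18 = 23)
F(y) = 2*y/(y + y²) (F(y) = (2*y)/(y + y²) = 2*y/(y + y²))
F(-18)*P(-5, 5) = (2/(1 - 18))*23 = (2/(-17))*23 = (2*(-1/17))*23 = -2/17*23 = -46/17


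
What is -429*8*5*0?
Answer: 0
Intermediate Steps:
-429*8*5*0 = -17160*0 = -429*0 = 0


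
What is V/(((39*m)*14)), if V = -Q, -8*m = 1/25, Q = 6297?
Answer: 209900/91 ≈ 2306.6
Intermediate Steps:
m = -1/200 (m = -1/8/25 = -1/8*1/25 = -1/200 ≈ -0.0050000)
V = -6297 (V = -1*6297 = -6297)
V/(((39*m)*14)) = -6297/((39*(-1/200))*14) = -6297/((-39/200*14)) = -6297/(-273/100) = -6297*(-100/273) = 209900/91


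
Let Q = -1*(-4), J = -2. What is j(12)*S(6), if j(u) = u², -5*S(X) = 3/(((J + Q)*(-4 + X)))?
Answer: -108/5 ≈ -21.600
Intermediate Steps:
Q = 4
S(X) = -3/(5*(-8 + 2*X)) (S(X) = -3/(5*((-2 + 4)*(-4 + X))) = -3/(5*(2*(-4 + X))) = -3/(5*(-8 + 2*X)))
j(12)*S(6) = 12²*(-3/(-40 + 10*6)) = 144*(-3/(-40 + 60)) = 144*(-3/20) = -108/5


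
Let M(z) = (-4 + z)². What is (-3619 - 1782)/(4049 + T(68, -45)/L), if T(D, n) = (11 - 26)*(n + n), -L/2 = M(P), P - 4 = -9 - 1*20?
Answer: -4542241/3404534 ≈ -1.3342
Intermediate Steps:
P = -25 (P = 4 + (-9 - 1*20) = 4 + (-9 - 20) = 4 - 29 = -25)
L = -1682 (L = -2*(-4 - 25)² = -2*(-29)² = -2*841 = -1682)
T(D, n) = -30*n
(-3619 - 1782)/(4049 + T(68, -45)/L) = (-3619 - 1782)/(4049 - 30*(-45)/(-1682)) = -5401/(4049 + 1350*(-1/1682)) = -5401/(4049 - 675/841) = -5401/3404534/841 = -5401*841/3404534 = -4542241/3404534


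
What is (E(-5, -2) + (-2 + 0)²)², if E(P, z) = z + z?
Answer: 0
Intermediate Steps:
E(P, z) = 2*z
(E(-5, -2) + (-2 + 0)²)² = (2*(-2) + (-2 + 0)²)² = (-4 + (-2)²)² = (-4 + 4)² = 0² = 0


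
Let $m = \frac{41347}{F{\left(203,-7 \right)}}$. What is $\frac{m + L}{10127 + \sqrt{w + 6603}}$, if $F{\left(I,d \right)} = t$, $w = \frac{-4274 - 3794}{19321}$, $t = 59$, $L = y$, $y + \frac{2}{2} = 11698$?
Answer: $\frac{71561087823745}{58450102297463} - \frac{50837165 \sqrt{127568495}}{58450102297463} \approx 1.2145$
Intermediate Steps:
$y = 11697$ ($y = -1 + 11698 = 11697$)
$L = 11697$
$w = - \frac{8068}{19321}$ ($w = \left(-8068\right) \frac{1}{19321} = - \frac{8068}{19321} \approx -0.41758$)
$F{\left(I,d \right)} = 59$
$m = \frac{41347}{59} \approx 700.8$
$\frac{m + L}{10127 + \sqrt{w + 6603}} = \frac{\frac{41347}{59} + 11697}{10127 + \sqrt{- \frac{8068}{19321} + 6603}} = \frac{731470}{59 \left(10127 + \sqrt{\frac{127568495}{19321}}\right)} = \frac{731470}{59 \left(10127 + \frac{\sqrt{127568495}}{139}\right)}$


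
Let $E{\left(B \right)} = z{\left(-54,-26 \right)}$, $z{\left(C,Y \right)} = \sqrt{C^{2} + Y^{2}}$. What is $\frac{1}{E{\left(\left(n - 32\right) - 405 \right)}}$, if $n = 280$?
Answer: $\frac{\sqrt{898}}{1796} \approx 0.016685$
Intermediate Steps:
$E{\left(B \right)} = 2 \sqrt{898}$ ($E{\left(B \right)} = \sqrt{\left(-54\right)^{2} + \left(-26\right)^{2}} = \sqrt{2916 + 676} = \sqrt{3592} = 2 \sqrt{898}$)
$\frac{1}{E{\left(\left(n - 32\right) - 405 \right)}} = \frac{1}{2 \sqrt{898}} = \frac{\sqrt{898}}{1796}$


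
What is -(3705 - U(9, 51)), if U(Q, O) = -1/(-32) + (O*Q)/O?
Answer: -118271/32 ≈ -3696.0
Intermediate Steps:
U(Q, O) = 1/32 + Q (U(Q, O) = -1*(-1/32) + Q = 1/32 + Q)
-(3705 - U(9, 51)) = -(3705 - (1/32 + 9)) = -(3705 - 1*289/32) = -(3705 - 289/32) = -1*118271/32 = -118271/32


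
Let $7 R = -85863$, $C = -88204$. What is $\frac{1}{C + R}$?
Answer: $- \frac{7}{703291} \approx -9.9532 \cdot 10^{-6}$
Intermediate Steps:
$R = - \frac{85863}{7}$ ($R = \frac{1}{7} \left(-85863\right) = - \frac{85863}{7} \approx -12266.0$)
$\frac{1}{C + R} = \frac{1}{-88204 - \frac{85863}{7}} = \frac{1}{- \frac{703291}{7}} = - \frac{7}{703291}$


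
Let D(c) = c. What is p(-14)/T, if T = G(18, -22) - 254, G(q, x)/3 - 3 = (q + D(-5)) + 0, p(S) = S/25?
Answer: 7/2575 ≈ 0.0027184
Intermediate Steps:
p(S) = S/25 (p(S) = S*(1/25) = S/25)
G(q, x) = -6 + 3*q (G(q, x) = 9 + 3*((q - 5) + 0) = 9 + 3*((-5 + q) + 0) = 9 + 3*(-5 + q) = 9 + (-15 + 3*q) = -6 + 3*q)
T = -206 (T = (-6 + 3*18) - 254 = (-6 + 54) - 254 = 48 - 254 = -206)
p(-14)/T = ((1/25)*(-14))/(-206) = -14/25*(-1/206) = 7/2575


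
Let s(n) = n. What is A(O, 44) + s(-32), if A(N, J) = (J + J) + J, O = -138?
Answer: 100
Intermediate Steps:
A(N, J) = 3*J (A(N, J) = 2*J + J = 3*J)
A(O, 44) + s(-32) = 3*44 - 32 = 132 - 32 = 100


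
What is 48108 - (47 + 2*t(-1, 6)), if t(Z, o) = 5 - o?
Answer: 48063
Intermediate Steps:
48108 - (47 + 2*t(-1, 6)) = 48108 - (47 + 2*(5 - 1*6)) = 48108 - (47 + 2*(5 - 6)) = 48108 - (47 + 2*(-1)) = 48108 - (47 - 2) = 48108 - 1*45 = 48108 - 45 = 48063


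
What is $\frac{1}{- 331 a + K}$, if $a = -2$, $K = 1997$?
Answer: $\frac{1}{2659} \approx 0.00037608$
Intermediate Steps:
$\frac{1}{- 331 a + K} = \frac{1}{\left(-331\right) \left(-2\right) + 1997} = \frac{1}{662 + 1997} = \frac{1}{2659}$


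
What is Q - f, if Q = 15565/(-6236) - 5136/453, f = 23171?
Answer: -21831674103/941636 ≈ -23185.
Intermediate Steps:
Q = -13026347/941636 (Q = 15565*(-1/6236) - 5136*1/453 = -15565/6236 - 1712/151 = -13026347/941636 ≈ -13.834)
Q - f = -13026347/941636 - 1*23171 = -13026347/941636 - 23171 = -21831674103/941636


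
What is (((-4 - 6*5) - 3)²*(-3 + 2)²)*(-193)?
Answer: -264217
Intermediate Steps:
(((-4 - 6*5) - 3)²*(-3 + 2)²)*(-193) = (((-4 - 2*15) - 3)²*(-1)²)*(-193) = (((-4 - 30) - 3)²*1)*(-193) = ((-34 - 3)²*1)*(-193) = ((-37)²*1)*(-193) = (1369*1)*(-193) = 1369*(-193) = -264217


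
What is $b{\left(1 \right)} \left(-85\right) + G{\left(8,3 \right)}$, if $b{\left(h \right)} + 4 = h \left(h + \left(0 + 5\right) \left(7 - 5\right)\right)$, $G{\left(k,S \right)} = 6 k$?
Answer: $-547$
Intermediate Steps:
$b{\left(h \right)} = -4 + h \left(10 + h\right)$ ($b{\left(h \right)} = -4 + h \left(h + \left(0 + 5\right) \left(7 - 5\right)\right) = -4 + h \left(h + 5 \cdot 2\right) = -4 + h \left(h + 10\right) = -4 + h \left(10 + h\right)$)
$b{\left(1 \right)} \left(-85\right) + G{\left(8,3 \right)} = \left(-4 + 1^{2} + 10 \cdot 1\right) \left(-85\right) + 6 \cdot 8 = \left(-4 + 1 + 10\right) \left(-85\right) + 48 = 7 \left(-85\right) + 48 = -595 + 48 = -547$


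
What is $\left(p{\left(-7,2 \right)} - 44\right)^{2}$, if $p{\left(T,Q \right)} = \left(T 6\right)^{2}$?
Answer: $2958400$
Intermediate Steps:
$p{\left(T,Q \right)} = 36 T^{2}$ ($p{\left(T,Q \right)} = \left(6 T\right)^{2} = 36 T^{2}$)
$\left(p{\left(-7,2 \right)} - 44\right)^{2} = \left(36 \left(-7\right)^{2} - 44\right)^{2} = \left(36 \cdot 49 - 44\right)^{2} = \left(1764 - 44\right)^{2} = 1720^{2} = 2958400$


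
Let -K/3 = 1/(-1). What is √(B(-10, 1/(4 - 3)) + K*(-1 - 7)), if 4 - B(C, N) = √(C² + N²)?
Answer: √(-20 - √101) ≈ 5.4818*I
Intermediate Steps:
K = 3 (K = -3/(-1) = -3*(-1) = 3)
B(C, N) = 4 - √(C² + N²)
√(B(-10, 1/(4 - 3)) + K*(-1 - 7)) = √((4 - √((-10)² + (1/(4 - 3))²)) + 3*(-1 - 7)) = √((4 - √(100 + (1/1)²)) + 3*(-8)) = √((4 - √(100 + 1²)) - 24) = √((4 - √(100 + 1)) - 24) = √((4 - √101) - 24) = √(-20 - √101)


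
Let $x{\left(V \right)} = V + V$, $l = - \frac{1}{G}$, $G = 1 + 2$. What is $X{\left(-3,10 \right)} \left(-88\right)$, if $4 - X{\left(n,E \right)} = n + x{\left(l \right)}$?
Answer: $- \frac{2024}{3} \approx -674.67$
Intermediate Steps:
$G = 3$
$l = - \frac{1}{3} \approx -0.33333$
$x{\left(V \right)} = 2 V$
$X{\left(n,E \right)} = \frac{14}{3} - n$ ($X{\left(n,E \right)} = 4 - \left(n + 2 \left(- \frac{1}{3}\right)\right) = 4 - \left(n - \frac{2}{3}\right) = 4 - \left(- \frac{2}{3} + n\right) = \frac{14}{3} - n$)
$X{\left(-3,10 \right)} \left(-88\right) = \left(\frac{14}{3} - -3\right) \left(-88\right) = \left(\frac{14}{3} + 3\right) \left(-88\right) = \frac{23}{3} \left(-88\right) = - \frac{2024}{3}$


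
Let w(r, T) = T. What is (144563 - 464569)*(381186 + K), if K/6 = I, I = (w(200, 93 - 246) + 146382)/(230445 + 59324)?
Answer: -35346827031140448/289769 ≈ -1.2198e+11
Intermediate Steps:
I = 146229/289769 (I = ((93 - 246) + 146382)/(230445 + 59324) = (-153 + 146382)/289769 = 146229*(1/289769) = 146229/289769 ≈ 0.50464)
K = 877374/289769 (K = 6*(146229/289769) = 877374/289769 ≈ 3.0278)
(144563 - 464569)*(381186 + K) = (144563 - 464569)*(381186 + 877374/289769) = -320006*110456763408/289769 = -35346827031140448/289769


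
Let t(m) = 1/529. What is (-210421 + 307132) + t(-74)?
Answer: 51160120/529 ≈ 96711.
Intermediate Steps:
t(m) = 1/529
(-210421 + 307132) + t(-74) = (-210421 + 307132) + 1/529 = 96711 + 1/529 = 51160120/529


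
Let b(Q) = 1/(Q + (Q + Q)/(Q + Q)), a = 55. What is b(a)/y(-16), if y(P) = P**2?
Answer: 1/14336 ≈ 6.9754e-5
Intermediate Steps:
b(Q) = 1/(1 + Q) (b(Q) = 1/(Q + (2*Q)/((2*Q))) = 1/(Q + (2*Q)*(1/(2*Q))) = 1/(Q + 1) = 1/(1 + Q))
b(a)/y(-16) = 1/((1 + 55)*((-16)**2)) = 1/(56*256) = (1/56)*(1/256) = 1/14336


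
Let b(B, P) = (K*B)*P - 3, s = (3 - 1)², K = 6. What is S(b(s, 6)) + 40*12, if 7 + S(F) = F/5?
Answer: 2506/5 ≈ 501.20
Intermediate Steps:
s = 4 (s = 2² = 4)
b(B, P) = -3 + 6*B*P (b(B, P) = (6*B)*P - 3 = 6*B*P - 3 = -3 + 6*B*P)
S(F) = -7 + F/5
S(b(s, 6)) + 40*12 = (-7 + (-3 + 6*4*6)/5) + 40*12 = (-7 + (-3 + 144)/5) + 480 = (-7 + (⅕)*141) + 480 = (-7 + 141/5) + 480 = 106/5 + 480 = 2506/5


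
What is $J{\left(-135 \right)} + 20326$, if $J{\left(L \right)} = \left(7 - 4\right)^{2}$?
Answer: $20335$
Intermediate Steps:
$J{\left(L \right)} = 9$ ($J{\left(L \right)} = 3^{2} = 9$)
$J{\left(-135 \right)} + 20326 = 9 + 20326 = 20335$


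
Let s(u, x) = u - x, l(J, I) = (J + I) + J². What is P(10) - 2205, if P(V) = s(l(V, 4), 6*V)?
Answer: -2151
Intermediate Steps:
l(J, I) = I + J + J² (l(J, I) = (I + J) + J² = I + J + J²)
P(V) = 4 + V² - 5*V (P(V) = (4 + V + V²) - 6*V = 4 + V² - 5*V)
P(10) - 2205 = (4 + 10² - 5*10) - 2205 = (4 + 100 - 50) - 2205 = 54 - 2205 = -2151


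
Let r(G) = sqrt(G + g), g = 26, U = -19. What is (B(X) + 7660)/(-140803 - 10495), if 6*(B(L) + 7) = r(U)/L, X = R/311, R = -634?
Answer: -7653/151298 + 311*sqrt(7)/575537592 ≈ -0.050581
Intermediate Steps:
X = -634/311 ≈ -2.0386
r(G) = sqrt(26 + G) (r(G) = sqrt(G + 26) = sqrt(26 + G))
B(L) = -7 + sqrt(7)/(6*L) (B(L) = -7 + (sqrt(26 - 19)/L)/6 = -7 + (sqrt(7)/L)/6 = -7 + sqrt(7)/(6*L))
(B(X) + 7660)/(-140803 - 10495) = ((-7 + sqrt(7)/(6*(-634/311))) + 7660)/(-140803 - 10495) = ((-7 + (1/6)*sqrt(7)*(-311/634)) + 7660)/(-151298) = ((-7 - 311*sqrt(7)/3804) + 7660)*(-1/151298) = (7653 - 311*sqrt(7)/3804)*(-1/151298) = -7653/151298 + 311*sqrt(7)/575537592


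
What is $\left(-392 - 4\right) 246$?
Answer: $-97416$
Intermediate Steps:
$\left(-392 - 4\right) 246 = \left(-396\right) 246 = -97416$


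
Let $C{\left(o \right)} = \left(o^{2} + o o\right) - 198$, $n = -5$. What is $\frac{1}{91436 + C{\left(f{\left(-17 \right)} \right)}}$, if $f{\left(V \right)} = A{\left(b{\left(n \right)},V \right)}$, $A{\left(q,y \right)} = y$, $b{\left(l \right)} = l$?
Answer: $\frac{1}{91816} \approx 1.0891 \cdot 10^{-5}$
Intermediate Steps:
$f{\left(V \right)} = V$
$C{\left(o \right)} = -198 + 2 o^{2}$ ($C{\left(o \right)} = \left(o^{2} + o^{2}\right) - 198 = 2 o^{2} - 198 = -198 + 2 o^{2}$)
$\frac{1}{91436 + C{\left(f{\left(-17 \right)} \right)}} = \frac{1}{91436 - \left(198 - 2 \left(-17\right)^{2}\right)} = \frac{1}{91436 + \left(-198 + 2 \cdot 289\right)} = \frac{1}{91436 + \left(-198 + 578\right)} = \frac{1}{91436 + 380} = \frac{1}{91816}$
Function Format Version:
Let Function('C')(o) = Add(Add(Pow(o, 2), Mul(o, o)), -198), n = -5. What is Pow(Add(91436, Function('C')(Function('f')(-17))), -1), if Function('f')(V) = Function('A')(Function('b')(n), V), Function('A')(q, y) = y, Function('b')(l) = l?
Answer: Rational(1, 91816) ≈ 1.0891e-5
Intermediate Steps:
Function('f')(V) = V
Function('C')(o) = Add(-198, Mul(2, Pow(o, 2))) (Function('C')(o) = Add(Add(Pow(o, 2), Pow(o, 2)), -198) = Add(Mul(2, Pow(o, 2)), -198) = Add(-198, Mul(2, Pow(o, 2))))
Pow(Add(91436, Function('C')(Function('f')(-17))), -1) = Pow(Add(91436, Add(-198, Mul(2, Pow(-17, 2)))), -1) = Pow(Add(91436, Add(-198, Mul(2, 289))), -1) = Pow(Add(91436, Add(-198, 578)), -1) = Pow(Add(91436, 380), -1) = Pow(91816, -1) = Rational(1, 91816)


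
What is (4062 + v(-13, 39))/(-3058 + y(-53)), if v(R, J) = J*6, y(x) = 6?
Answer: -1074/763 ≈ -1.4076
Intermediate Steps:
v(R, J) = 6*J
(4062 + v(-13, 39))/(-3058 + y(-53)) = (4062 + 6*39)/(-3058 + 6) = (4062 + 234)/(-3052) = 4296*(-1/3052) = -1074/763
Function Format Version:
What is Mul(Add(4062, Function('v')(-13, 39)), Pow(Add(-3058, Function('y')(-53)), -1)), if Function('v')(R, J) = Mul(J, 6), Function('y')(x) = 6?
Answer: Rational(-1074, 763) ≈ -1.4076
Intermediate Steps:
Function('v')(R, J) = Mul(6, J)
Mul(Add(4062, Function('v')(-13, 39)), Pow(Add(-3058, Function('y')(-53)), -1)) = Mul(Add(4062, Mul(6, 39)), Pow(Add(-3058, 6), -1)) = Mul(Add(4062, 234), Pow(-3052, -1)) = Mul(4296, Rational(-1, 3052)) = Rational(-1074, 763)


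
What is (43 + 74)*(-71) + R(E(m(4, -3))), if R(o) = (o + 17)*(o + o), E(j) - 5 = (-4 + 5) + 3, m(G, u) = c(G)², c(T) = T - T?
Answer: -7839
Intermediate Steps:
c(T) = 0
m(G, u) = 0 (m(G, u) = 0² = 0)
E(j) = 9 (E(j) = 5 + ((-4 + 5) + 3) = 5 + (1 + 3) = 5 + 4 = 9)
R(o) = 2*o*(17 + o) (R(o) = (17 + o)*(2*o) = 2*o*(17 + o))
(43 + 74)*(-71) + R(E(m(4, -3))) = (43 + 74)*(-71) + 2*9*(17 + 9) = 117*(-71) + 2*9*26 = -8307 + 468 = -7839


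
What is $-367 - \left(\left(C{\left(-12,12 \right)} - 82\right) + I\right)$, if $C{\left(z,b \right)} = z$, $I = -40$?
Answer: $-233$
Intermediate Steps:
$-367 - \left(\left(C{\left(-12,12 \right)} - 82\right) + I\right) = -367 - \left(\left(-12 - 82\right) - 40\right) = -367 - \left(-94 - 40\right) = -367 - -134 = -367 + 134 = -233$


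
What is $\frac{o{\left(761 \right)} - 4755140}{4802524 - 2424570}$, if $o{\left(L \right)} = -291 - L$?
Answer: $- \frac{2378096}{1188977} \approx -2.0001$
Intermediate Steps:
$\frac{o{\left(761 \right)} - 4755140}{4802524 - 2424570} = \frac{\left(-291 - 761\right) - 4755140}{4802524 - 2424570} = \frac{\left(-291 - 761\right) - 4755140}{2377954} = \left(-1052 - 4755140\right) \frac{1}{2377954} = \left(-4756192\right) \frac{1}{2377954} = - \frac{2378096}{1188977}$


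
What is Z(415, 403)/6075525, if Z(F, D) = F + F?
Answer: 166/1215105 ≈ 0.00013661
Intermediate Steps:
Z(F, D) = 2*F
Z(415, 403)/6075525 = (2*415)/6075525 = 830*(1/6075525) = 166/1215105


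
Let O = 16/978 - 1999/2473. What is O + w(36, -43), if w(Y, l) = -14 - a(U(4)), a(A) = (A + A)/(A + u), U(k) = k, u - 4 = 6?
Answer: -130052383/8465079 ≈ -15.363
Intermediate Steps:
u = 10 (u = 4 + 6 = 10)
a(A) = 2*A/(10 + A) (a(A) = (A + A)/(A + 10) = (2*A)/(10 + A) = 2*A/(10 + A))
O = -957727/1209297 (O = 16*(1/978) - 1999*1/2473 = 8/489 - 1999/2473 = -957727/1209297 ≈ -0.79197)
w(Y, l) = -102/7 (w(Y, l) = -14 - 2*4/(10 + 4) = -14 - 2*4/14 = -14 - 1*4/7 = -14 - 4/7 = -102/7)
O + w(36, -43) = -957727/1209297 - 102/7 = -130052383/8465079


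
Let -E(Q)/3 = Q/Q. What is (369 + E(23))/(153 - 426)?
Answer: -122/91 ≈ -1.3407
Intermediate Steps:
E(Q) = -3 (E(Q) = -3*Q/Q = -3*1 = -3)
(369 + E(23))/(153 - 426) = (369 - 3)/(153 - 426) = 366/(-273) = 366*(-1/273) = -122/91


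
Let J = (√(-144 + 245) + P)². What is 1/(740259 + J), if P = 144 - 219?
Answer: 149197/111298269545 + 6*√101/22259653909 ≈ 1.3432e-6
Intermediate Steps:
P = -75
J = (-75 + √101)² (J = (√(-144 + 245) - 75)² = (√101 - 75)² = (-75 + √101)² ≈ 4218.5)
1/(740259 + J) = 1/(740259 + (75 - √101)²)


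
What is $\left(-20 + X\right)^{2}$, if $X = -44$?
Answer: $4096$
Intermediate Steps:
$\left(-20 + X\right)^{2} = \left(-20 - 44\right)^{2} = \left(-64\right)^{2} = 4096$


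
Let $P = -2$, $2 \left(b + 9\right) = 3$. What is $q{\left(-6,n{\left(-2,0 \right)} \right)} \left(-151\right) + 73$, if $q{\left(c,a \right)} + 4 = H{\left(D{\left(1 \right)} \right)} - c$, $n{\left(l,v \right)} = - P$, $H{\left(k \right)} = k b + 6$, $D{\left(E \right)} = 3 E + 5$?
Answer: $7925$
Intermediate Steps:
$b = - \frac{15}{2}$ ($b = -9 + \frac{1}{2} \cdot 3 = -9 + \frac{3}{2} = - \frac{15}{2} \approx -7.5$)
$D{\left(E \right)} = 5 + 3 E$
$H{\left(k \right)} = 6 - \frac{15 k}{2}$ ($H{\left(k \right)} = k \left(- \frac{15}{2}\right) + 6 = - \frac{15 k}{2} + 6 = 6 - \frac{15 k}{2}$)
$n{\left(l,v \right)} = 2$ ($n{\left(l,v \right)} = \left(-1\right) \left(-2\right) = 2$)
$q{\left(c,a \right)} = -58 - c$ ($q{\left(c,a \right)} = -4 - \left(-6 + c + \frac{15 \left(5 + 3 \cdot 1\right)}{2}\right) = -4 - \left(-6 + c + \frac{15 \left(5 + 3\right)}{2}\right) = -4 - \left(54 + c\right) = -58 - c$)
$q{\left(-6,n{\left(-2,0 \right)} \right)} \left(-151\right) + 73 = \left(-58 - -6\right) \left(-151\right) + 73 = \left(-58 + 6\right) \left(-151\right) + 73 = \left(-52\right) \left(-151\right) + 73 = 7852 + 73 = 7925$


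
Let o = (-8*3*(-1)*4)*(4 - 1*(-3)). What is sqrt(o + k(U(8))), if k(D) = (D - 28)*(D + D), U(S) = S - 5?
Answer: 3*sqrt(58) ≈ 22.847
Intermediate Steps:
U(S) = -5 + S
k(D) = 2*D*(-28 + D) (k(D) = (-28 + D)*(2*D) = 2*D*(-28 + D))
o = 672 (o = (-(-24)*4)*(4 + 3) = -8*(-12)*7 = 96*7 = 672)
sqrt(o + k(U(8))) = sqrt(672 + 2*(-5 + 8)*(-28 + (-5 + 8))) = sqrt(672 + 2*3*(-28 + 3)) = sqrt(672 + 2*3*(-25)) = sqrt(672 - 150) = sqrt(522) = 3*sqrt(58)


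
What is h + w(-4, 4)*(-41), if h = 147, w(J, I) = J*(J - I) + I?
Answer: -1329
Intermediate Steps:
w(J, I) = I + J*(J - I)
h + w(-4, 4)*(-41) = 147 + (4 + (-4)² - 1*4*(-4))*(-41) = 147 + (4 + 16 + 16)*(-41) = 147 + 36*(-41) = 147 - 1476 = -1329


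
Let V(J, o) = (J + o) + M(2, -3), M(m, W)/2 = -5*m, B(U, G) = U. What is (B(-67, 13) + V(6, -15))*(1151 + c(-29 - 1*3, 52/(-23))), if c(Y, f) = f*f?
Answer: -58711968/529 ≈ -1.1099e+5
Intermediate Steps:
M(m, W) = -10*m (M(m, W) = 2*(-5*m) = -10*m)
c(Y, f) = f**2
V(J, o) = -20 + J + o (V(J, o) = (J + o) - 10*2 = (J + o) - 20 = -20 + J + o)
(B(-67, 13) + V(6, -15))*(1151 + c(-29 - 1*3, 52/(-23))) = (-67 + (-20 + 6 - 15))*(1151 + (52/(-23))**2) = (-67 - 29)*(1151 + (52*(-1/23))**2) = -96*(1151 + (-52/23)**2) = -96*(1151 + 2704/529) = -96*611583/529 = -58711968/529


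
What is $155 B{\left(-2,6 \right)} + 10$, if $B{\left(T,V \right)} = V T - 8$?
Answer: $-3090$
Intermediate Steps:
$B{\left(T,V \right)} = -8 + T V$ ($B{\left(T,V \right)} = T V - 8 = -8 + T V$)
$155 B{\left(-2,6 \right)} + 10 = 155 \left(-8 - 12\right) + 10 = 155 \left(-20\right) + 10 = -3100 + 10 = -3090$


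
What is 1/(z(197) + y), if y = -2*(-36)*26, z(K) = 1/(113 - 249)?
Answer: 136/254591 ≈ 0.00053419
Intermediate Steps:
z(K) = -1/136 (z(K) = 1/(-136) = -1/136)
y = 1872 (y = 72*26 = 1872)
1/(z(197) + y) = 1/(-1/136 + 1872) = 1/(254591/136) = 136/254591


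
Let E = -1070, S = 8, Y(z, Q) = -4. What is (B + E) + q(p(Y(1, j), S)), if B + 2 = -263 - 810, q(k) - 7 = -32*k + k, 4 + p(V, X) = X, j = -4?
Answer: -2262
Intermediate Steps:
p(V, X) = -4 + X
q(k) = 7 - 31*k (q(k) = 7 + (-32*k + k) = 7 - 31*k)
B = -1075 (B = -2 + (-263 - 810) = -2 - 1073 = -1075)
(B + E) + q(p(Y(1, j), S)) = (-1075 - 1070) + (7 - 31*(-4 + 8)) = -2145 + (7 - 31*4) = -2145 + (7 - 124) = -2145 - 117 = -2262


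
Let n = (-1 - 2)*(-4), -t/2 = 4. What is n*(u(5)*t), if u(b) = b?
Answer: -480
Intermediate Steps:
t = -8 (t = -2*4 = -8)
n = 12 (n = -3*(-4) = 12)
n*(u(5)*t) = 12*(5*(-8)) = 12*(-40) = -480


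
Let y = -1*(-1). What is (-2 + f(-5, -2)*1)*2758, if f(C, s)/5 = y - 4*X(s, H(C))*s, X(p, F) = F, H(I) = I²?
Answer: 2766274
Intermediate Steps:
y = 1
f(C, s) = 5 - 20*s*C² (f(C, s) = 5*(1 - 4*C²*s) = 5*(1 - 4*s*C²) = 5 - 20*s*C²)
(-2 + f(-5, -2)*1)*2758 = (-2 + (5 - 20*(-2)*(-5)²)*1)*2758 = (-2 + (5 - 20*(-2)*25)*1)*2758 = (-2 + (5 + 1000)*1)*2758 = (-2 + 1005*1)*2758 = (-2 + 1005)*2758 = 1003*2758 = 2766274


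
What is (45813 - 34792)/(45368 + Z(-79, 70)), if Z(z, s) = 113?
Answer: 11021/45481 ≈ 0.24232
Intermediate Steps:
(45813 - 34792)/(45368 + Z(-79, 70)) = (45813 - 34792)/(45368 + 113) = 11021/45481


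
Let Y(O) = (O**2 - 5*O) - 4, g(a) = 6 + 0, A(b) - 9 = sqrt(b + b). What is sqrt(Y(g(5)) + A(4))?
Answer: sqrt(11 + 2*sqrt(2)) ≈ 3.7187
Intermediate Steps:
A(b) = 9 + sqrt(2)*sqrt(b) (A(b) = 9 + sqrt(b + b) = 9 + sqrt(2*b) = 9 + sqrt(2)*sqrt(b))
g(a) = 6
Y(O) = -4 + O**2 - 5*O
sqrt(Y(g(5)) + A(4)) = sqrt((-4 + 6**2 - 5*6) + (9 + sqrt(2)*sqrt(4))) = sqrt((-4 + 36 - 30) + (9 + sqrt(2)*2)) = sqrt(2 + (9 + 2*sqrt(2))) = sqrt(11 + 2*sqrt(2))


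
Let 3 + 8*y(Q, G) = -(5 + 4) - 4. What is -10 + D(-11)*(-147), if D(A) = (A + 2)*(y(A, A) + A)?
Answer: -17209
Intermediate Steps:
y(Q, G) = -2 (y(Q, G) = -3/8 + (-(5 + 4) - 4)/8 = -3/8 + (-1*9 - 4)/8 = -3/8 + (-9 - 4)/8 = -3/8 + (⅛)*(-13) = -3/8 - 13/8 = -2)
D(A) = (-2 + A)*(2 + A) (D(A) = (A + 2)*(-2 + A) = (2 + A)*(-2 + A) = (-2 + A)*(2 + A))
-10 + D(-11)*(-147) = -10 + (-4 + (-11)²)*(-147) = -10 + (-4 + 121)*(-147) = -10 + 117*(-147) = -10 - 17199 = -17209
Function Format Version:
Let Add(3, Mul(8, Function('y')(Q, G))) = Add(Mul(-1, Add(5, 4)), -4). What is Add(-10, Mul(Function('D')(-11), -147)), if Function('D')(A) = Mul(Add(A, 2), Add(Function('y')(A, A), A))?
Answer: -17209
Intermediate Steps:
Function('y')(Q, G) = -2 (Function('y')(Q, G) = Add(Rational(-3, 8), Mul(Rational(1, 8), Add(Mul(-1, Add(5, 4)), -4))) = Add(Rational(-3, 8), Mul(Rational(1, 8), Add(Mul(-1, 9), -4))) = Add(Rational(-3, 8), Mul(Rational(1, 8), Add(-9, -4))) = Add(Rational(-3, 8), Mul(Rational(1, 8), -13)) = Add(Rational(-3, 8), Rational(-13, 8)) = -2)
Function('D')(A) = Mul(Add(-2, A), Add(2, A)) (Function('D')(A) = Mul(Add(A, 2), Add(-2, A)) = Mul(Add(2, A), Add(-2, A)) = Mul(Add(-2, A), Add(2, A)))
Add(-10, Mul(Function('D')(-11), -147)) = Add(-10, Mul(Add(-4, Pow(-11, 2)), -147)) = Add(-10, Mul(Add(-4, 121), -147)) = Add(-10, Mul(117, -147)) = Add(-10, -17199) = -17209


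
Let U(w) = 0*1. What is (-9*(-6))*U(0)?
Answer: 0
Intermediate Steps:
U(w) = 0
(-9*(-6))*U(0) = -9*(-6)*0 = 54*0 = 0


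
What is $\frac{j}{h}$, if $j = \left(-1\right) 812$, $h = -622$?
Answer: $\frac{406}{311} \approx 1.3055$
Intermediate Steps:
$j = -812$
$\frac{j}{h} = - \frac{812}{-622} = \left(-812\right) \left(- \frac{1}{622}\right) = \frac{406}{311}$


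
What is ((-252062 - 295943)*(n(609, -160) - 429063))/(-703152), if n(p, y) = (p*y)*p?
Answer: -10918090484705/234384 ≈ -4.6582e+7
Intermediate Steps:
n(p, y) = y*p²
((-252062 - 295943)*(n(609, -160) - 429063))/(-703152) = ((-252062 - 295943)*(-160*609² - 429063))/(-703152) = -548005*(-160*370881 - 429063)*(-1/703152) = -548005*(-59340960 - 429063)*(-1/703152) = -548005*(-59770023)*(-1/703152) = 32754271454115*(-1/703152) = -10918090484705/234384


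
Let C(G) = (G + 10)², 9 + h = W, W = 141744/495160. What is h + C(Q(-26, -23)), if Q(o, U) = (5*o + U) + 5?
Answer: 1178189043/61895 ≈ 19035.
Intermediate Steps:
Q(o, U) = 5 + U + 5*o (Q(o, U) = (U + 5*o) + 5 = 5 + U + 5*o)
W = 17718/61895 (W = 141744*(1/495160) = 17718/61895 ≈ 0.28626)
h = -539337/61895 (h = -9 + 17718/61895 = -539337/61895 ≈ -8.7137)
C(G) = (10 + G)²
h + C(Q(-26, -23)) = -539337/61895 + (10 + (5 - 23 + 5*(-26)))² = -539337/61895 + (10 + (5 - 23 - 130))² = -539337/61895 + (10 - 148)² = -539337/61895 + (-138)² = -539337/61895 + 19044 = 1178189043/61895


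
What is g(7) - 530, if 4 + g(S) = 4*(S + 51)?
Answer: -302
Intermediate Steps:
g(S) = 200 + 4*S (g(S) = -4 + 4*(S + 51) = -4 + 4*(51 + S) = -4 + (204 + 4*S) = 200 + 4*S)
g(7) - 530 = (200 + 4*7) - 530 = (200 + 28) - 530 = 228 - 530 = -302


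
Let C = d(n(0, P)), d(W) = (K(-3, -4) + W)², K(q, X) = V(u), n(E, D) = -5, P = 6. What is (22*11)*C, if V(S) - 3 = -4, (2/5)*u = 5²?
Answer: 8712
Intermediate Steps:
u = 125/2 (u = (5/2)*5² = (5/2)*25 = 125/2 ≈ 62.500)
V(S) = -1 (V(S) = 3 - 4 = -1)
K(q, X) = -1
d(W) = (-1 + W)²
C = 36 (C = (-1 - 5)² = (-6)² = 36)
(22*11)*C = (22*11)*36 = 242*36 = 8712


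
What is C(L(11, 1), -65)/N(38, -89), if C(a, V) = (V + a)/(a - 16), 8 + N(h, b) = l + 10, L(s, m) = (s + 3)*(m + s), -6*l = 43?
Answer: -309/2356 ≈ -0.13115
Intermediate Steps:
l = -43/6 (l = -⅙*43 = -43/6 ≈ -7.1667)
L(s, m) = (3 + s)*(m + s)
N(h, b) = -31/6 (N(h, b) = -8 + (-43/6 + 10) = -8 + 17/6 = -31/6)
C(a, V) = (V + a)/(-16 + a)
C(L(11, 1), -65)/N(38, -89) = ((-65 + (11² + 3*1 + 3*11 + 1*11))/(-16 + (11² + 3*1 + 3*11 + 1*11)))/(-31/6) = ((-65 + (121 + 3 + 33 + 11))/(-16 + (121 + 3 + 33 + 11)))*(-6/31) = ((-65 + 168)/(-16 + 168))*(-6/31) = (103/152)*(-6/31) = -309/2356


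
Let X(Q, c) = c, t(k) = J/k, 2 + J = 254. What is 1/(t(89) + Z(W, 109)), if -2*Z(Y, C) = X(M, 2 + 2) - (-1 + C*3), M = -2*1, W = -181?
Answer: 89/14581 ≈ 0.0061038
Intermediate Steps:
J = 252 (J = -2 + 254 = 252)
M = -2
t(k) = 252/k
Z(Y, C) = -5/2 + 3*C/2 (Z(Y, C) = -((2 + 2) - (-1 + C*3))/2 = -(4 - (-1 + 3*C))/2 = -(4 + (1 - 3*C))/2 = -(5 - 3*C)/2 = -5/2 + 3*C/2)
1/(t(89) + Z(W, 109)) = 1/(252/89 + (-5/2 + (3/2)*109)) = 1/(252*(1/89) + (-5/2 + 327/2)) = 1/(252/89 + 161) = 1/(14581/89) = 89/14581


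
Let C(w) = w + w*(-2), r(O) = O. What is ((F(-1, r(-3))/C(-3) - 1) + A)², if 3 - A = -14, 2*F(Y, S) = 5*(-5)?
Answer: 5041/36 ≈ 140.03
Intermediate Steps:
F(Y, S) = -25/2 (F(Y, S) = (5*(-5))/2 = (½)*(-25) = -25/2)
C(w) = -w (C(w) = w - 2*w = -w)
A = 17 (A = 3 - 1*(-14) = 3 + 14 = 17)
((F(-1, r(-3))/C(-3) - 1) + A)² = ((-25/(2*((-1*(-3)))) - 1) + 17)² = ((-25/2/3 - 1) + 17)² = ((-25/2*⅓ - 1) + 17)² = ((-25/6 - 1) + 17)² = (-31/6 + 17)² = (71/6)² = 5041/36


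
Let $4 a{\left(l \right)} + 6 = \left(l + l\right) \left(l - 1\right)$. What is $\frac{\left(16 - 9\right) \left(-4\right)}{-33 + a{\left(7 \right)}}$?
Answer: $\frac{56}{27} \approx 2.0741$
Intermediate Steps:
$a{\left(l \right)} = - \frac{3}{2} + \frac{l \left(-1 + l\right)}{2}$ ($a{\left(l \right)} = - \frac{3}{2} + \frac{\left(l + l\right) \left(l - 1\right)}{4} = - \frac{3}{2} + \frac{2 l \left(-1 + l\right)}{4} = - \frac{3}{2} + \frac{l \left(-1 + l\right)}{2}$)
$\frac{\left(16 - 9\right) \left(-4\right)}{-33 + a{\left(7 \right)}} = \frac{\left(16 - 9\right) \left(-4\right)}{-33 - \left(5 - \frac{49}{2}\right)} = \frac{\left(16 - 9\right) \left(-4\right)}{-33 - - \frac{39}{2}} = \frac{7 \left(-4\right)}{-33 - - \frac{39}{2}} = - \frac{28}{-33 + \frac{39}{2}} = - \frac{28}{- \frac{27}{2}} = \left(-28\right) \left(- \frac{2}{27}\right) = \frac{56}{27}$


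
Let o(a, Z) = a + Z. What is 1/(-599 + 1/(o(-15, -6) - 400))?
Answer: -421/252180 ≈ -0.0016694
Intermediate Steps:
o(a, Z) = Z + a
1/(-599 + 1/(o(-15, -6) - 400)) = 1/(-599 + 1/((-6 - 15) - 400)) = 1/(-599 + 1/(-21 - 400)) = 1/(-599 + 1/(-421)) = 1/(-599 - 1/421) = 1/(-252180/421) = -421/252180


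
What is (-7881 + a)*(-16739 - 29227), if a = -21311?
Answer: 1341839472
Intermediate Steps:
(-7881 + a)*(-16739 - 29227) = (-7881 - 21311)*(-16739 - 29227) = -29192*(-45966) = 1341839472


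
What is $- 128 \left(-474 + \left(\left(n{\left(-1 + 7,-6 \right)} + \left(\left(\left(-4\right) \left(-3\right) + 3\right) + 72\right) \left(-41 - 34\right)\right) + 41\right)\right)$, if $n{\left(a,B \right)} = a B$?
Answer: $895232$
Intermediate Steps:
$n{\left(a,B \right)} = B a$
$- 128 \left(-474 + \left(\left(n{\left(-1 + 7,-6 \right)} + \left(\left(\left(-4\right) \left(-3\right) + 3\right) + 72\right) \left(-41 - 34\right)\right) + 41\right)\right) = - 128 \left(-474 - \left(-41 + 6 \left(-1 + 7\right) - \left(\left(\left(-4\right) \left(-3\right) + 3\right) + 72\right) \left(-41 - 34\right)\right)\right) = - 128 \left(-474 + \left(\left(\left(-6\right) 6 + \left(\left(12 + 3\right) + 72\right) \left(-75\right)\right) + 41\right)\right) = - 128 \left(-474 + \left(\left(-36 + \left(15 + 72\right) \left(-75\right)\right) + 41\right)\right) = - 128 \left(-474 + \left(\left(-36 + 87 \left(-75\right)\right) + 41\right)\right) = - 128 \left(-474 + \left(\left(-36 - 6525\right) + 41\right)\right) = - 128 \left(-474 + \left(-6561 + 41\right)\right) = - 128 \left(-474 - 6520\right) = \left(-128\right) \left(-6994\right) = 895232$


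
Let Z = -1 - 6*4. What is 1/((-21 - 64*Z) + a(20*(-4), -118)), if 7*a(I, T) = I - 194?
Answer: 7/10779 ≈ 0.00064941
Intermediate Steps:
a(I, T) = -194/7 + I/7 (a(I, T) = (I - 194)/7 = (-194 + I)/7 = -194/7 + I/7)
Z = -25 (Z = -1 - 24 = -25)
1/((-21 - 64*Z) + a(20*(-4), -118)) = 1/((-21 - 64*(-25)) + (-194/7 + (20*(-4))/7)) = 1/((-21 + 1600) + (-194/7 + (⅐)*(-80))) = 1/(1579 + (-194/7 - 80/7)) = 1/(1579 - 274/7) = 1/(10779/7) = 7/10779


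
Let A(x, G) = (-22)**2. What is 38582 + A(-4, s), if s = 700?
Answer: 39066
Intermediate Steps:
A(x, G) = 484
38582 + A(-4, s) = 38582 + 484 = 39066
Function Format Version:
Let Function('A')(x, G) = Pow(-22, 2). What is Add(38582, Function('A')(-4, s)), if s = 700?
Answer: 39066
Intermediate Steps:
Function('A')(x, G) = 484
Add(38582, Function('A')(-4, s)) = Add(38582, 484) = 39066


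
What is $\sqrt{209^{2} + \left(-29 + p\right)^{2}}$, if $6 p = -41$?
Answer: $\frac{\sqrt{1618741}}{6} \approx 212.05$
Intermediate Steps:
$p = - \frac{41}{6}$ ($p = \frac{1}{6} \left(-41\right) = - \frac{41}{6} \approx -6.8333$)
$\sqrt{209^{2} + \left(-29 + p\right)^{2}} = \sqrt{209^{2} + \left(-29 - \frac{41}{6}\right)^{2}} = \sqrt{43681 + \left(- \frac{215}{6}\right)^{2}} = \sqrt{43681 + \frac{46225}{36}} = \sqrt{\frac{1618741}{36}} = \frac{\sqrt{1618741}}{6}$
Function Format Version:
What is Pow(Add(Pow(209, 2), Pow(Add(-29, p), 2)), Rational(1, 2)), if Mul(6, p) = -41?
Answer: Mul(Rational(1, 6), Pow(1618741, Rational(1, 2))) ≈ 212.05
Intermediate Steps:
p = Rational(-41, 6) (p = Mul(Rational(1, 6), -41) = Rational(-41, 6) ≈ -6.8333)
Pow(Add(Pow(209, 2), Pow(Add(-29, p), 2)), Rational(1, 2)) = Pow(Add(Pow(209, 2), Pow(Add(-29, Rational(-41, 6)), 2)), Rational(1, 2)) = Pow(Add(43681, Pow(Rational(-215, 6), 2)), Rational(1, 2)) = Pow(Add(43681, Rational(46225, 36)), Rational(1, 2)) = Pow(Rational(1618741, 36), Rational(1, 2)) = Mul(Rational(1, 6), Pow(1618741, Rational(1, 2)))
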